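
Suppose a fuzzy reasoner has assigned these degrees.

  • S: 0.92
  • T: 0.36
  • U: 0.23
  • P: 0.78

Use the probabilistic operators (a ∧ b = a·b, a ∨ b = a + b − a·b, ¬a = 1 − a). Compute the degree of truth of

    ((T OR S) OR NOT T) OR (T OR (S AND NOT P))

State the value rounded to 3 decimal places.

T OR S = a + b − a·b on (0.3600, 0.9200) = 0.9488
NOT T = 1 − 0.3600 = 0.6400
(T OR S) OR NOT T = a + b − a·b on (0.9488, 0.6400) = 0.9816
NOT P = 1 − 0.7800 = 0.2200
S AND NOT P = a·b on (0.9200, 0.2200) = 0.2024
T OR (S AND NOT P) = a + b − a·b on (0.3600, 0.2024) = 0.4895
((T OR S) OR NOT T) OR (T OR (S AND NOT P)) = a + b − a·b on (0.9816, 0.4895) = 0.9906

0.991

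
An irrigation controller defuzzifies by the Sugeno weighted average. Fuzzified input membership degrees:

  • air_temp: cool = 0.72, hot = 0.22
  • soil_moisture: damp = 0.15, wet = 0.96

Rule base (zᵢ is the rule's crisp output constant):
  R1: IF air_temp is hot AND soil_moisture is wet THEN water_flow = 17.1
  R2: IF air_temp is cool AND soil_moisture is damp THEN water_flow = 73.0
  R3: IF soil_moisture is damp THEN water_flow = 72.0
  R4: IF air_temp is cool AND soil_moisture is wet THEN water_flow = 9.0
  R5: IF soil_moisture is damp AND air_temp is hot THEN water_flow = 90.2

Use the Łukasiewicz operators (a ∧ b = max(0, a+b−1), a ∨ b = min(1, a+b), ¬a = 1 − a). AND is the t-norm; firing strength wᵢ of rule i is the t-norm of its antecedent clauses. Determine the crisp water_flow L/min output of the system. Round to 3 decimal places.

19.800

R1 (z=17.1): hot=0.22, wet=0.96; AND[max(0, a+b−1)] → w = 0.18
R2 (z=73.0): cool=0.72, damp=0.15; AND[max(0, a+b−1)] → w = 0.00
R3 (z=72.0): damp=0.15 → w = 0.15
R4 (z=9.0): cool=0.72, wet=0.96; AND[max(0, a+b−1)] → w = 0.68
R5 (z=90.2): damp=0.15, hot=0.22; AND[max(0, a+b−1)] → w = 0.00
Weighted average = (0.18·17.1 + 0.00·73.0 + 0.15·72.0 + 0.68·9.0 + 0.00·90.2) / (0.18 + 0.00 + 0.15 + 0.68 + 0.00)
  = 19.9980 / 1.0100 = 19.800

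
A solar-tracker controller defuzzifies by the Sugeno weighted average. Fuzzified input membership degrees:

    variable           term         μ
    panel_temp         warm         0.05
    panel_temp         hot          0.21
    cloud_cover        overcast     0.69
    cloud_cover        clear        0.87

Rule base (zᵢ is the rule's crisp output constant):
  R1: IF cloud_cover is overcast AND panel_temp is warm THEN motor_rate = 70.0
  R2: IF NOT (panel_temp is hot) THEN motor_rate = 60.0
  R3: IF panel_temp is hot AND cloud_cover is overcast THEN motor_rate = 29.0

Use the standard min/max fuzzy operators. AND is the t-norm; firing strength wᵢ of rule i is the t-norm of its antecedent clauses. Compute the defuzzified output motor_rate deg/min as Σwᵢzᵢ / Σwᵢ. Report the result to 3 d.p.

R1 (z=70.0): overcast=0.69, warm=0.05; AND[min(a, b)] → w = 0.05
R2 (z=60.0): ¬hot=1−0.21=0.79 → w = 0.79
R3 (z=29.0): hot=0.21, overcast=0.69; AND[min(a, b)] → w = 0.21
Weighted average = (0.05·70.0 + 0.79·60.0 + 0.21·29.0) / (0.05 + 0.79 + 0.21)
  = 56.9900 / 1.0500 = 54.276

54.276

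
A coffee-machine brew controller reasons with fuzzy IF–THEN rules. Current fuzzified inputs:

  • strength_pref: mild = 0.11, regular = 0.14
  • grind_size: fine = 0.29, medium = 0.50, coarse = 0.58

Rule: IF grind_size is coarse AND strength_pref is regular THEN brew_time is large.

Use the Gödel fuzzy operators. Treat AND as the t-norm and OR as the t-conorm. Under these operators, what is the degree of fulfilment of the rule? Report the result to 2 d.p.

firing strength: coarse=0.58, regular=0.14; AND[min(a, b)] → w = 0.14

0.14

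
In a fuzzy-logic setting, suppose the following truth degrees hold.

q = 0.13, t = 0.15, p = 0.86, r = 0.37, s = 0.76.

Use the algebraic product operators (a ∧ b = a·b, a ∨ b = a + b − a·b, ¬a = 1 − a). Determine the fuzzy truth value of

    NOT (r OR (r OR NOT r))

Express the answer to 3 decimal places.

0.147

NOT r = 1 − 0.3700 = 0.6300
r OR NOT r = a + b − a·b on (0.3700, 0.6300) = 0.7669
r OR (r OR NOT r) = a + b − a·b on (0.3700, 0.7669) = 0.8531
NOT (r OR (r OR NOT r)) = 1 − 0.8531 = 0.1469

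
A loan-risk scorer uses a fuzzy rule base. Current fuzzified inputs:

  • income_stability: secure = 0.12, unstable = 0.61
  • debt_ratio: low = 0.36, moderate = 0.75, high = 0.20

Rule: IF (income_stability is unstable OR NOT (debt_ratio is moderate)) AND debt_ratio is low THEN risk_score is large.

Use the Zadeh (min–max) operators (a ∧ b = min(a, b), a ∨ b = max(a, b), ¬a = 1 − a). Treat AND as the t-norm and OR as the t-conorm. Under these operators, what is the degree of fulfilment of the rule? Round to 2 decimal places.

firing strength: (unstable=0.61 OR ¬moderate=1−0.75=0.25) = 0.61; AND[min(a, b)] with low=0.36 → w = 0.36

0.36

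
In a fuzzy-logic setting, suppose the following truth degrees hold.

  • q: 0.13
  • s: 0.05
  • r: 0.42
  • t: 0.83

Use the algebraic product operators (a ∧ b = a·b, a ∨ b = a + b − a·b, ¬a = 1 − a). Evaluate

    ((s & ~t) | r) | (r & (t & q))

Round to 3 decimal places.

~t = 1 − 0.8300 = 0.1700
s & ~t = a·b on (0.0500, 0.1700) = 0.0085
(s & ~t) | r = a + b − a·b on (0.0085, 0.4200) = 0.4249
t & q = a·b on (0.8300, 0.1300) = 0.1079
r & (t & q) = a·b on (0.4200, 0.1079) = 0.0453
((s & ~t) | r) | (r & (t & q)) = a + b − a·b on (0.4249, 0.0453) = 0.4510

0.451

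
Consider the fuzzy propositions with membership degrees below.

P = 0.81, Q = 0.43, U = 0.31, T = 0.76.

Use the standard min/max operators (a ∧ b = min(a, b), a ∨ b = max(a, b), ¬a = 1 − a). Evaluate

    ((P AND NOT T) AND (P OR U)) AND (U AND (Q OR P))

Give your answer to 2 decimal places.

0.24

NOT T = 1 − 0.76 = 0.24
P AND NOT T = min(a, b) on (0.81, 0.24) = 0.24
P OR U = max(a, b) on (0.81, 0.31) = 0.81
(P AND NOT T) AND (P OR U) = min(a, b) on (0.24, 0.81) = 0.24
Q OR P = max(a, b) on (0.43, 0.81) = 0.81
U AND (Q OR P) = min(a, b) on (0.31, 0.81) = 0.31
((P AND NOT T) AND (P OR U)) AND (U AND (Q OR P)) = min(a, b) on (0.24, 0.31) = 0.24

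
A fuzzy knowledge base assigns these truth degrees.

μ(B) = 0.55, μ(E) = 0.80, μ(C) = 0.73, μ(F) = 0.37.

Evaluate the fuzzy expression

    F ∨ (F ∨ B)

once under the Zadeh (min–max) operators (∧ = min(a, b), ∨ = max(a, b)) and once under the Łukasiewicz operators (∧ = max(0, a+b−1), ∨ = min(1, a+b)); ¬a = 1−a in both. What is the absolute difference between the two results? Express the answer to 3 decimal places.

Under Zadeh (min–max):
  F ∨ B = max(a, b) on (0.37, 0.55) = 0.55
  F ∨ (F ∨ B) = max(a, b) on (0.37, 0.55) = 0.55
  → value = 0.5500
Under Łukasiewicz:
  F ∨ B = min(1, a+b) on (0.37, 0.55) = 0.92
  F ∨ (F ∨ B) = min(1, a+b) on (0.37, 0.92) = 1.00
  → value = 1.0000
|0.5500 − 1.0000| = 0.450

0.450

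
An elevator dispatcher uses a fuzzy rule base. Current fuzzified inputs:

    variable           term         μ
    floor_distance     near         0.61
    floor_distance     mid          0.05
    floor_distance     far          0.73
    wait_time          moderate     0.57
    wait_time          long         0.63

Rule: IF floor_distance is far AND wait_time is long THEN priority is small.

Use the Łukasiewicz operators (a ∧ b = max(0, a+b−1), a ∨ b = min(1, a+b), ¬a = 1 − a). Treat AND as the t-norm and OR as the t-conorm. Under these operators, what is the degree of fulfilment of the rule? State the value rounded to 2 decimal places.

firing strength: far=0.73, long=0.63; AND[max(0, a+b−1)] → w = 0.36

0.36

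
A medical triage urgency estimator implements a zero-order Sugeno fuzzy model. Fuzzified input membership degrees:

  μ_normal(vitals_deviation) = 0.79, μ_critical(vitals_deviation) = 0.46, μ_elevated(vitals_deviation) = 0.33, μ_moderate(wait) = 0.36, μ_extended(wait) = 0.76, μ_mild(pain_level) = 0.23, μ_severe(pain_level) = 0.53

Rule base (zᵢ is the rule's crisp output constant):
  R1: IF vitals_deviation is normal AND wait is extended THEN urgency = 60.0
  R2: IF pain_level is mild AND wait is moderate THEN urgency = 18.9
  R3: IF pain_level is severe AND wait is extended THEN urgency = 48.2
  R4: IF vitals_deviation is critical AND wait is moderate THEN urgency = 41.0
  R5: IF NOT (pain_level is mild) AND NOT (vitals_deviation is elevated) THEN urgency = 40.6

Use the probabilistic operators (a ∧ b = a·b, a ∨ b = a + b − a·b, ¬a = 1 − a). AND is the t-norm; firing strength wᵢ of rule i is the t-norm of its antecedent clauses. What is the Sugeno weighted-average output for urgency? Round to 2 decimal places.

47.94

R1 (z=60.0): normal=0.79, extended=0.76; AND[a·b] → w = 0.6004
R2 (z=18.9): mild=0.23, moderate=0.36; AND[a·b] → w = 0.0828
R3 (z=48.2): severe=0.53, extended=0.76; AND[a·b] → w = 0.4028
R4 (z=41.0): critical=0.46, moderate=0.36; AND[a·b] → w = 0.1656
R5 (z=40.6): ¬mild=1−0.23=0.77, ¬elevated=1−0.33=0.67; AND[a·b] → w = 0.5159
Weighted average = (0.6004·60.0 + 0.0828·18.9 + 0.4028·48.2 + 0.1656·41.0 + 0.5159·40.6) / (0.6004 + 0.0828 + 0.4028 + 0.1656 + 0.5159)
  = 84.7390 / 1.7675 = 47.94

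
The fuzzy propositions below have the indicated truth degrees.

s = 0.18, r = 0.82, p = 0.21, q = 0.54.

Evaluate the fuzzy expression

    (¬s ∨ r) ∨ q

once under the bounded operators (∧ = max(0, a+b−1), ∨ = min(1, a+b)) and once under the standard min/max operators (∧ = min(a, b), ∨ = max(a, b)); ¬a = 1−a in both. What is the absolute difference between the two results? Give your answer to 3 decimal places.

Under bounded:
  ¬s = 1 − 0.18 = 0.82
  ¬s ∨ r = min(1, a+b) on (0.82, 0.82) = 1.00
  (¬s ∨ r) ∨ q = min(1, a+b) on (1.00, 0.54) = 1.00
  → value = 1.0000
Under standard min/max:
  ¬s = 1 − 0.18 = 0.82
  ¬s ∨ r = max(a, b) on (0.82, 0.82) = 0.82
  (¬s ∨ r) ∨ q = max(a, b) on (0.82, 0.54) = 0.82
  → value = 0.8200
|1.0000 − 0.8200| = 0.180

0.180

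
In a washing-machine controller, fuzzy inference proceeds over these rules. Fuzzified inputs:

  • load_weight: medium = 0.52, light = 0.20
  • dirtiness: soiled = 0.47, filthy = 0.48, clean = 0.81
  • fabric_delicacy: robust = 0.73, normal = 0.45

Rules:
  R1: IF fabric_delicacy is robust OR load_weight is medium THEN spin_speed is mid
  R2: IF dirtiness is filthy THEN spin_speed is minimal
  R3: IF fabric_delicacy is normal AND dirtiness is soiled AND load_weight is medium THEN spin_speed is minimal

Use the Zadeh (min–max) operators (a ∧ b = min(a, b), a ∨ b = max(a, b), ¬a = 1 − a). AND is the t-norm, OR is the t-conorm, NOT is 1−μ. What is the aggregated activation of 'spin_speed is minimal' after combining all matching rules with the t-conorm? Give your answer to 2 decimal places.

0.48

R1: robust=0.73, medium=0.52; OR[max(a, b)] → w = 0.73
R2: filthy=0.48 → w = 0.48
R3: normal=0.45, soiled=0.47, medium=0.52; AND[min(a, b)] → w = 0.45
Rules with consequent 'minimal': {R2, R3} → strengths 0.48, 0.45
Aggregate via t-conorm [max(a, b)]: 0.48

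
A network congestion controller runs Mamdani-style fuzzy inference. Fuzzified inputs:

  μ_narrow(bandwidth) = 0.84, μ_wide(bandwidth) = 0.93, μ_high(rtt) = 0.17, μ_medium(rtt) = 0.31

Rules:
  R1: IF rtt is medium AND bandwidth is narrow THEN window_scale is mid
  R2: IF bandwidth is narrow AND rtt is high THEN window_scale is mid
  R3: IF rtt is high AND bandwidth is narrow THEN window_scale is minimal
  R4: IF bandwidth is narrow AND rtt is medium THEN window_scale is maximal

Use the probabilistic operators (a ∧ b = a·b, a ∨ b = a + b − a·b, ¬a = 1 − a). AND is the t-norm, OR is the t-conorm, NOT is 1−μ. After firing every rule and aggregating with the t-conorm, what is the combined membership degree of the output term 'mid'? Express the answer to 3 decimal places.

0.366

R1: medium=0.31, narrow=0.84; AND[a·b] → w = 0.2604
R2: narrow=0.84, high=0.17; AND[a·b] → w = 0.1428
R3: high=0.17, narrow=0.84; AND[a·b] → w = 0.1428
R4: narrow=0.84, medium=0.31; AND[a·b] → w = 0.2604
Rules with consequent 'mid': {R1, R2} → strengths 0.2604, 0.1428
Aggregate via t-conorm [a + b − a·b]: 0.3660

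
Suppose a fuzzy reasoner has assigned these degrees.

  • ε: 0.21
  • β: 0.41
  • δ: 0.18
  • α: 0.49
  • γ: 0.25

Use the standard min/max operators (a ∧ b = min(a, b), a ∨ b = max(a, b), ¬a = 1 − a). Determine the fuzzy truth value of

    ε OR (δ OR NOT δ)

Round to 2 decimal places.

0.82

NOT δ = 1 − 0.18 = 0.82
δ OR NOT δ = max(a, b) on (0.18, 0.82) = 0.82
ε OR (δ OR NOT δ) = max(a, b) on (0.21, 0.82) = 0.82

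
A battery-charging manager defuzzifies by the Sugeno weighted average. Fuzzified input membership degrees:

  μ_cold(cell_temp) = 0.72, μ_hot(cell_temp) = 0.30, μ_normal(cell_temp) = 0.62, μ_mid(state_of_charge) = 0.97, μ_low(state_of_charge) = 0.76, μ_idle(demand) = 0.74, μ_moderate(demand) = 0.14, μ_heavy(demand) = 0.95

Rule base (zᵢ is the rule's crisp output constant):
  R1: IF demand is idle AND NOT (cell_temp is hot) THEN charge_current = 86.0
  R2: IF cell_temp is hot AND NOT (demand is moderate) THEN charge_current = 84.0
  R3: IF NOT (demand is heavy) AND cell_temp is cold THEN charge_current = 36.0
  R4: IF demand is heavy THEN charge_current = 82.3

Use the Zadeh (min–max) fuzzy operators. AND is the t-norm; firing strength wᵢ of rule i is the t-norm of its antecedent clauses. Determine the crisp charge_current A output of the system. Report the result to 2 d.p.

82.69

R1 (z=86.0): idle=0.74, ¬hot=1−0.30=0.70; AND[min(a, b)] → w = 0.70
R2 (z=84.0): hot=0.30, ¬moderate=1−0.14=0.86; AND[min(a, b)] → w = 0.30
R3 (z=36.0): ¬heavy=1−0.95=0.05, cold=0.72; AND[min(a, b)] → w = 0.05
R4 (z=82.3): heavy=0.95 → w = 0.95
Weighted average = (0.70·86.0 + 0.30·84.0 + 0.05·36.0 + 0.95·82.3) / (0.70 + 0.30 + 0.05 + 0.95)
  = 165.3850 / 2.0000 = 82.69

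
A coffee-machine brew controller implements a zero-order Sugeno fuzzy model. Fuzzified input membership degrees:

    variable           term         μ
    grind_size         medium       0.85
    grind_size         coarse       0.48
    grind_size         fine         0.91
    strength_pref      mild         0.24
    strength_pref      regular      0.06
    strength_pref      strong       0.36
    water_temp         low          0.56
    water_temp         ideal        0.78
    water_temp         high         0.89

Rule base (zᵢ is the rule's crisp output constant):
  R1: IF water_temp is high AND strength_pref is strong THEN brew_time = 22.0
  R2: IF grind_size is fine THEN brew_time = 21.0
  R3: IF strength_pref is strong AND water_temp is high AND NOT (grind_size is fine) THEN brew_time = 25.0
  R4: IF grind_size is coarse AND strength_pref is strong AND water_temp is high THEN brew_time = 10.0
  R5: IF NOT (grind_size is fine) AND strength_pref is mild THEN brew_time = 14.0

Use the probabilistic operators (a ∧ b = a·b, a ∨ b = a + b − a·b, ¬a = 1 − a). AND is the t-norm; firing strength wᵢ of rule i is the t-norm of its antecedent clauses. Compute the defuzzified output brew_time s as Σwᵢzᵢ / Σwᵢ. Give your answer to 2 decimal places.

R1 (z=22.0): high=0.89, strong=0.36; AND[a·b] → w = 0.3204
R2 (z=21.0): fine=0.91 → w = 0.9100
R3 (z=25.0): strong=0.36, high=0.89, ¬fine=1−0.91=0.09; AND[a·b] → w = 0.0288
R4 (z=10.0): coarse=0.48, strong=0.36, high=0.89; AND[a·b] → w = 0.1538
R5 (z=14.0): ¬fine=1−0.91=0.09, mild=0.24; AND[a·b] → w = 0.0216
Weighted average = (0.3204·22.0 + 0.9100·21.0 + 0.0288·25.0 + 0.1538·10.0 + 0.0216·14.0) / (0.3204 + 0.9100 + 0.0288 + 0.1538 + 0.0216)
  = 28.7200 / 1.4346 = 20.02

20.02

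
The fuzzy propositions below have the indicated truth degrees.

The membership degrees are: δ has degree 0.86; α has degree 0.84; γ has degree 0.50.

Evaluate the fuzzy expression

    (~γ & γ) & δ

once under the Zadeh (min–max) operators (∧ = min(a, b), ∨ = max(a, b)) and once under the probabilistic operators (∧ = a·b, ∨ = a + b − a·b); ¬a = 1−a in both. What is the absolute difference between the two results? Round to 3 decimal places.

Under Zadeh (min–max):
  ~γ = 1 − 0.50 = 0.50
  ~γ & γ = min(a, b) on (0.50, 0.50) = 0.50
  (~γ & γ) & δ = min(a, b) on (0.50, 0.86) = 0.50
  → value = 0.5000
Under probabilistic:
  ~γ = 1 − 0.5000 = 0.5000
  ~γ & γ = a·b on (0.5000, 0.5000) = 0.2500
  (~γ & γ) & δ = a·b on (0.2500, 0.8600) = 0.2150
  → value = 0.2150
|0.5000 − 0.2150| = 0.285

0.285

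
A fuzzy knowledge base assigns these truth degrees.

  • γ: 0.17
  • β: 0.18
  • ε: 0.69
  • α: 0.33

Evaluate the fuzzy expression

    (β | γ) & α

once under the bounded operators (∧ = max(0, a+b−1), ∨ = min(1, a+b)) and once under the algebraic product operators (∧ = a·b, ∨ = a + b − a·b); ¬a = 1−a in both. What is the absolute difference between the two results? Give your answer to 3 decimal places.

0.105

Under bounded:
  β | γ = min(1, a+b) on (0.18, 0.17) = 0.35
  (β | γ) & α = max(0, a+b−1) on (0.35, 0.33) = 0.00
  → value = 0.0000
Under algebraic product:
  β | γ = a + b − a·b on (0.1800, 0.1700) = 0.3194
  (β | γ) & α = a·b on (0.3194, 0.3300) = 0.1054
  → value = 0.1054
|0.0000 − 0.1054| = 0.105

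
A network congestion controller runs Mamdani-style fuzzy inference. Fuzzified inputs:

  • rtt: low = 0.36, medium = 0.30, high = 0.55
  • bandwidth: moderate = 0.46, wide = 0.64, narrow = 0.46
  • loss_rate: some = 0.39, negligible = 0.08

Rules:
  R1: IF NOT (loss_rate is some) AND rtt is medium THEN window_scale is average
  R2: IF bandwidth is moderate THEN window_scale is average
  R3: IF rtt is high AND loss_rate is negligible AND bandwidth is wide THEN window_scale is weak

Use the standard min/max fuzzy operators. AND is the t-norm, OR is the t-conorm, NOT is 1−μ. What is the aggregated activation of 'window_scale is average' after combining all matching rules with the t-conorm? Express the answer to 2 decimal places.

0.46

R1: ¬some=1−0.39=0.61, medium=0.30; AND[min(a, b)] → w = 0.30
R2: moderate=0.46 → w = 0.46
R3: high=0.55, negligible=0.08, wide=0.64; AND[min(a, b)] → w = 0.08
Rules with consequent 'average': {R1, R2} → strengths 0.30, 0.46
Aggregate via t-conorm [max(a, b)]: 0.46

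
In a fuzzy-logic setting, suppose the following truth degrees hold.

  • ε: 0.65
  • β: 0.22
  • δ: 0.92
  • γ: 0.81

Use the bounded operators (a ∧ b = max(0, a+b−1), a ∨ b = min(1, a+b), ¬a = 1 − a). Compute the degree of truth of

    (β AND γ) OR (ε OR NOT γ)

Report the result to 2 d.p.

0.87

β AND γ = max(0, a+b−1) on (0.22, 0.81) = 0.03
NOT γ = 1 − 0.81 = 0.19
ε OR NOT γ = min(1, a+b) on (0.65, 0.19) = 0.84
(β AND γ) OR (ε OR NOT γ) = min(1, a+b) on (0.03, 0.84) = 0.87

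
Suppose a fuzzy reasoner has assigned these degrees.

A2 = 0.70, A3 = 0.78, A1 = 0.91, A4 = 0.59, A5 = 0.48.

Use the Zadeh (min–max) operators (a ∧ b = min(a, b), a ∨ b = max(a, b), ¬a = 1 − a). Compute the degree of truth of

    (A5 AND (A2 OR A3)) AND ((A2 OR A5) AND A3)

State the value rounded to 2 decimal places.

0.48

A2 OR A3 = max(a, b) on (0.70, 0.78) = 0.78
A5 AND (A2 OR A3) = min(a, b) on (0.48, 0.78) = 0.48
A2 OR A5 = max(a, b) on (0.70, 0.48) = 0.70
(A2 OR A5) AND A3 = min(a, b) on (0.70, 0.78) = 0.70
(A5 AND (A2 OR A3)) AND ((A2 OR A5) AND A3) = min(a, b) on (0.48, 0.70) = 0.48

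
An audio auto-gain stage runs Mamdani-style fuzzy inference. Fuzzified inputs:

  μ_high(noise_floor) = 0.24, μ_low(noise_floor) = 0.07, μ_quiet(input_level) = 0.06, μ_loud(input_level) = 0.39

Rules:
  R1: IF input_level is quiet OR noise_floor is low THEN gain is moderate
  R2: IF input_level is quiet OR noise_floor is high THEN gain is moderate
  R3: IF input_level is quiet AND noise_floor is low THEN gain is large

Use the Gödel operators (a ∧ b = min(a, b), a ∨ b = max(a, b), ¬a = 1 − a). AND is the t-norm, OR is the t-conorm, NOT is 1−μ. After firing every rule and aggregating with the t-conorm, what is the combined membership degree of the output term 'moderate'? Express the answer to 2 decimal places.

R1: quiet=0.06, low=0.07; OR[max(a, b)] → w = 0.07
R2: quiet=0.06, high=0.24; OR[max(a, b)] → w = 0.24
R3: quiet=0.06, low=0.07; AND[min(a, b)] → w = 0.06
Rules with consequent 'moderate': {R1, R2} → strengths 0.07, 0.24
Aggregate via t-conorm [max(a, b)]: 0.24

0.24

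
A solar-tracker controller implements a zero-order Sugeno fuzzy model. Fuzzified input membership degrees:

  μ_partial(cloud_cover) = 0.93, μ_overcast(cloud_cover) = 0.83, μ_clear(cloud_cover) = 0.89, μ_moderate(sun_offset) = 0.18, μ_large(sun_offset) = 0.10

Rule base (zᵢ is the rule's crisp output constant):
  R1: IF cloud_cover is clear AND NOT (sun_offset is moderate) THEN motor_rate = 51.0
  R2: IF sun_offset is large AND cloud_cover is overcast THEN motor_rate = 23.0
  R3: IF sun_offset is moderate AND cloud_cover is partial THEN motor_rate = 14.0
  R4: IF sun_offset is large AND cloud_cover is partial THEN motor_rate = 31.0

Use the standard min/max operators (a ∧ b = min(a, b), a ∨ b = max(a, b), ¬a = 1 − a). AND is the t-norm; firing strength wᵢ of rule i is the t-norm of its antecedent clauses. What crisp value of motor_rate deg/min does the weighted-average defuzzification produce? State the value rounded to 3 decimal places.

41.450

R1 (z=51.0): clear=0.89, ¬moderate=1−0.18=0.82; AND[min(a, b)] → w = 0.82
R2 (z=23.0): large=0.10, overcast=0.83; AND[min(a, b)] → w = 0.10
R3 (z=14.0): moderate=0.18, partial=0.93; AND[min(a, b)] → w = 0.18
R4 (z=31.0): large=0.10, partial=0.93; AND[min(a, b)] → w = 0.10
Weighted average = (0.82·51.0 + 0.10·23.0 + 0.18·14.0 + 0.10·31.0) / (0.82 + 0.10 + 0.18 + 0.10)
  = 49.7400 / 1.2000 = 41.450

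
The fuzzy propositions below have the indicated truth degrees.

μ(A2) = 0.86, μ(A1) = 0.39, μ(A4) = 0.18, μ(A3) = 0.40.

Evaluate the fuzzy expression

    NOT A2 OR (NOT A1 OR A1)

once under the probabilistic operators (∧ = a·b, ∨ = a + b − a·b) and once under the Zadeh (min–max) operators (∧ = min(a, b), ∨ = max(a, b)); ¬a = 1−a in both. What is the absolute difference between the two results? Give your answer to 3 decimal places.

Under probabilistic:
  NOT A2 = 1 − 0.8600 = 0.1400
  NOT A1 = 1 − 0.3900 = 0.6100
  NOT A1 OR A1 = a + b − a·b on (0.6100, 0.3900) = 0.7621
  NOT A2 OR (NOT A1 OR A1) = a + b − a·b on (0.1400, 0.7621) = 0.7954
  → value = 0.7954
Under Zadeh (min–max):
  NOT A2 = 1 − 0.86 = 0.14
  NOT A1 = 1 − 0.39 = 0.61
  NOT A1 OR A1 = max(a, b) on (0.61, 0.39) = 0.61
  NOT A2 OR (NOT A1 OR A1) = max(a, b) on (0.14, 0.61) = 0.61
  → value = 0.6100
|0.7954 − 0.6100| = 0.185

0.185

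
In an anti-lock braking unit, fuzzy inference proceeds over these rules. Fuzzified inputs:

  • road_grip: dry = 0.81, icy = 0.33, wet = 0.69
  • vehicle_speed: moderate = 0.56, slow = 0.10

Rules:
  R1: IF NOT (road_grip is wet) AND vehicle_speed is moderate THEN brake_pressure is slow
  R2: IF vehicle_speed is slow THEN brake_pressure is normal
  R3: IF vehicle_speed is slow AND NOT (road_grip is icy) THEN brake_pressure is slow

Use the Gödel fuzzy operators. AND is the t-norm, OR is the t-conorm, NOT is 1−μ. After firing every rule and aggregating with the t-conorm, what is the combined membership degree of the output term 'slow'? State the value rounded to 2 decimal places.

0.31

R1: ¬wet=1−0.69=0.31, moderate=0.56; AND[min(a, b)] → w = 0.31
R2: slow=0.10 → w = 0.10
R3: slow=0.10, ¬icy=1−0.33=0.67; AND[min(a, b)] → w = 0.10
Rules with consequent 'slow': {R1, R3} → strengths 0.31, 0.10
Aggregate via t-conorm [max(a, b)]: 0.31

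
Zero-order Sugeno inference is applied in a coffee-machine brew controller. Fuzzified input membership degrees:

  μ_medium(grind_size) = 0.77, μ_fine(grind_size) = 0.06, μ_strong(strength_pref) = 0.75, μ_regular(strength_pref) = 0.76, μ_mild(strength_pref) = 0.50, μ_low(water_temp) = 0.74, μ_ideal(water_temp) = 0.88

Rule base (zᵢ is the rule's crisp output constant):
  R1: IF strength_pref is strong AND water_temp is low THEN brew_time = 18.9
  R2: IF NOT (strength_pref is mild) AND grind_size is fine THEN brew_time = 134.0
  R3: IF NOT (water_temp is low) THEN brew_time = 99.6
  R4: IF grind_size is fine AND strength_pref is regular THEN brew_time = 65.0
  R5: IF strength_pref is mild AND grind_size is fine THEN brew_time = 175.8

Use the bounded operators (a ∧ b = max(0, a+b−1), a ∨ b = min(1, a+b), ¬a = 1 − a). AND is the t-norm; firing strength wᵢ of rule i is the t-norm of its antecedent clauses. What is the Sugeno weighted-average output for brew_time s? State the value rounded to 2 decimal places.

R1 (z=18.9): strong=0.75, low=0.74; AND[max(0, a+b−1)] → w = 0.49
R2 (z=134.0): ¬mild=1−0.50=0.50, fine=0.06; AND[max(0, a+b−1)] → w = 0.00
R3 (z=99.6): ¬low=1−0.74=0.26 → w = 0.26
R4 (z=65.0): fine=0.06, regular=0.76; AND[max(0, a+b−1)] → w = 0.00
R5 (z=175.8): mild=0.50, fine=0.06; AND[max(0, a+b−1)] → w = 0.00
Weighted average = (0.49·18.9 + 0.00·134.0 + 0.26·99.6 + 0.00·65.0 + 0.00·175.8) / (0.49 + 0.00 + 0.26 + 0.00 + 0.00)
  = 35.1570 / 0.7500 = 46.88

46.88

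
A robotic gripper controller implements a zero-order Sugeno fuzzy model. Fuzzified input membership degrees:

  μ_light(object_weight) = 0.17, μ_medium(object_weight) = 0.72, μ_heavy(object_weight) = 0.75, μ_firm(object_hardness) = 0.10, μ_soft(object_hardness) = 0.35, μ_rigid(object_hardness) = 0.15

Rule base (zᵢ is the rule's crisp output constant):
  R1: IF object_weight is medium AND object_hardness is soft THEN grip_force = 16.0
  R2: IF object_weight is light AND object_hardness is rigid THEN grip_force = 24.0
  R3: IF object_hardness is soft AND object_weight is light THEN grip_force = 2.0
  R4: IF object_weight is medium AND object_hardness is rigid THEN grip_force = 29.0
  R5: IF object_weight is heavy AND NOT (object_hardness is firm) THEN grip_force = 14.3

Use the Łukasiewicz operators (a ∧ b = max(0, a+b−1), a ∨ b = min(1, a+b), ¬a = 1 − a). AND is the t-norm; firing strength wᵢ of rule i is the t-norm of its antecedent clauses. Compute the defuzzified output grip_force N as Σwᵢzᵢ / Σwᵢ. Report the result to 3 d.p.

14.465

R1 (z=16.0): medium=0.72, soft=0.35; AND[max(0, a+b−1)] → w = 0.07
R2 (z=24.0): light=0.17, rigid=0.15; AND[max(0, a+b−1)] → w = 0.00
R3 (z=2.0): soft=0.35, light=0.17; AND[max(0, a+b−1)] → w = 0.00
R4 (z=29.0): medium=0.72, rigid=0.15; AND[max(0, a+b−1)] → w = 0.00
R5 (z=14.3): heavy=0.75, ¬firm=1−0.10=0.90; AND[max(0, a+b−1)] → w = 0.65
Weighted average = (0.07·16.0 + 0.00·24.0 + 0.00·2.0 + 0.00·29.0 + 0.65·14.3) / (0.07 + 0.00 + 0.00 + 0.00 + 0.65)
  = 10.4150 / 0.7200 = 14.465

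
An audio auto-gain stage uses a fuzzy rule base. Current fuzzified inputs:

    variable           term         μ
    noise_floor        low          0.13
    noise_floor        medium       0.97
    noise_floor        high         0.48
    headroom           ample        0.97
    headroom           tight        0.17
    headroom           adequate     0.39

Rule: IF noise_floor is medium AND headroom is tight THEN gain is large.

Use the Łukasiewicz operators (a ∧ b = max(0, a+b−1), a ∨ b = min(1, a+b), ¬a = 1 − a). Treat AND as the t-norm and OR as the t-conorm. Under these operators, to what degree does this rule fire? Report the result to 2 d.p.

firing strength: medium=0.97, tight=0.17; AND[max(0, a+b−1)] → w = 0.14

0.14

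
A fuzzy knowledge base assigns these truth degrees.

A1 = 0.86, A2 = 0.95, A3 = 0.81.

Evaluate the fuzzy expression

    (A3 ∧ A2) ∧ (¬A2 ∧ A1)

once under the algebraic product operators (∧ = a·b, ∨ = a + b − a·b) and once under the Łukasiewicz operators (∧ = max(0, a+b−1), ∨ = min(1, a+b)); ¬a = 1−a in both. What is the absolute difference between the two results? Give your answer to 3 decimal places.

0.033

Under algebraic product:
  A3 ∧ A2 = a·b on (0.8100, 0.9500) = 0.7695
  ¬A2 = 1 − 0.9500 = 0.0500
  ¬A2 ∧ A1 = a·b on (0.0500, 0.8600) = 0.0430
  (A3 ∧ A2) ∧ (¬A2 ∧ A1) = a·b on (0.7695, 0.0430) = 0.0331
  → value = 0.0331
Under Łukasiewicz:
  A3 ∧ A2 = max(0, a+b−1) on (0.81, 0.95) = 0.76
  ¬A2 = 1 − 0.95 = 0.05
  ¬A2 ∧ A1 = max(0, a+b−1) on (0.05, 0.86) = 0.00
  (A3 ∧ A2) ∧ (¬A2 ∧ A1) = max(0, a+b−1) on (0.76, 0.00) = 0.00
  → value = 0.0000
|0.0331 − 0.0000| = 0.033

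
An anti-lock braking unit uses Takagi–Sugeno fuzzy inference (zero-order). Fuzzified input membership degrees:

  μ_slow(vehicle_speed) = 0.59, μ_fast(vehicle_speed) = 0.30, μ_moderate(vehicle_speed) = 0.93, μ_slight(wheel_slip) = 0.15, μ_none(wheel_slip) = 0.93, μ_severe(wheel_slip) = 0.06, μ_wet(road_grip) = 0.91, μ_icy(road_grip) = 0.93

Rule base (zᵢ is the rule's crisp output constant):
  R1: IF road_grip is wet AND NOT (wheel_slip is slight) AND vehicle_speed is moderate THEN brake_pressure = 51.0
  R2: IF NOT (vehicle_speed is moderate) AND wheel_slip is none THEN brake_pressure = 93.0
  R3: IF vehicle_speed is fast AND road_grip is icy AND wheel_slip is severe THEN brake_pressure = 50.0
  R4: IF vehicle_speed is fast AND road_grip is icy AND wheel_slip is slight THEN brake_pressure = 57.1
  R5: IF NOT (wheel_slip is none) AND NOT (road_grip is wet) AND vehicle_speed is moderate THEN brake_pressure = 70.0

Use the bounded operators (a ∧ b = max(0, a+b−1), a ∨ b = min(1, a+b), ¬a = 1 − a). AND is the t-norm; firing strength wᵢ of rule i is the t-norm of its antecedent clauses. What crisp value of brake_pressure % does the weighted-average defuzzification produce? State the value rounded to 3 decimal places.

R1 (z=51.0): wet=0.91, ¬slight=1−0.15=0.85, moderate=0.93; AND[max(0, a+b−1)] → w = 0.69
R2 (z=93.0): ¬moderate=1−0.93=0.07, none=0.93; AND[max(0, a+b−1)] → w = 0.00
R3 (z=50.0): fast=0.30, icy=0.93, severe=0.06; AND[max(0, a+b−1)] → w = 0.00
R4 (z=57.1): fast=0.30, icy=0.93, slight=0.15; AND[max(0, a+b−1)] → w = 0.00
R5 (z=70.0): ¬none=1−0.93=0.07, ¬wet=1−0.91=0.09, moderate=0.93; AND[max(0, a+b−1)] → w = 0.00
Weighted average = (0.69·51.0 + 0.00·93.0 + 0.00·50.0 + 0.00·57.1 + 0.00·70.0) / (0.69 + 0.00 + 0.00 + 0.00 + 0.00)
  = 35.1900 / 0.6900 = 51.000

51.000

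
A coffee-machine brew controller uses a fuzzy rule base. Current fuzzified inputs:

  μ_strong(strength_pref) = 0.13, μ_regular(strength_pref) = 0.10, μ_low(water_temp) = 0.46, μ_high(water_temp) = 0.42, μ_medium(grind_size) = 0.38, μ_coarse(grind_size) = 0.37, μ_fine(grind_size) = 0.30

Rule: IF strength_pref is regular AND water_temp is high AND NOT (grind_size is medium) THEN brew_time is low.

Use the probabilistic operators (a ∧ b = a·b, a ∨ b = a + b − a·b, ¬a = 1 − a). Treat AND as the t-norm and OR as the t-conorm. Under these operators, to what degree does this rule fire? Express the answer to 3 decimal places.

firing strength: regular=0.10, high=0.42, ¬medium=1−0.38=0.62; AND[a·b] → w = 0.0260

0.026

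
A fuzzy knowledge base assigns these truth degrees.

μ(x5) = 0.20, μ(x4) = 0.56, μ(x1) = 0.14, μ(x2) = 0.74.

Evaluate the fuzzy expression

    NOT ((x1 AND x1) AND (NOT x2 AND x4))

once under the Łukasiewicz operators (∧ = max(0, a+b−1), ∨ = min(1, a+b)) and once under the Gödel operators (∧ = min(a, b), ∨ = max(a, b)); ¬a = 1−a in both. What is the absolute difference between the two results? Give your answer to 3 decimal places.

Under Łukasiewicz:
  x1 AND x1 = max(0, a+b−1) on (0.14, 0.14) = 0.00
  NOT x2 = 1 − 0.74 = 0.26
  NOT x2 AND x4 = max(0, a+b−1) on (0.26, 0.56) = 0.00
  (x1 AND x1) AND (NOT x2 AND x4) = max(0, a+b−1) on (0.00, 0.00) = 0.00
  NOT ((x1 AND x1) AND (NOT x2 AND x4)) = 1 − 0.00 = 1.00
  → value = 1.0000
Under Gödel:
  x1 AND x1 = min(a, b) on (0.14, 0.14) = 0.14
  NOT x2 = 1 − 0.74 = 0.26
  NOT x2 AND x4 = min(a, b) on (0.26, 0.56) = 0.26
  (x1 AND x1) AND (NOT x2 AND x4) = min(a, b) on (0.14, 0.26) = 0.14
  NOT ((x1 AND x1) AND (NOT x2 AND x4)) = 1 − 0.14 = 0.86
  → value = 0.8600
|1.0000 − 0.8600| = 0.140

0.140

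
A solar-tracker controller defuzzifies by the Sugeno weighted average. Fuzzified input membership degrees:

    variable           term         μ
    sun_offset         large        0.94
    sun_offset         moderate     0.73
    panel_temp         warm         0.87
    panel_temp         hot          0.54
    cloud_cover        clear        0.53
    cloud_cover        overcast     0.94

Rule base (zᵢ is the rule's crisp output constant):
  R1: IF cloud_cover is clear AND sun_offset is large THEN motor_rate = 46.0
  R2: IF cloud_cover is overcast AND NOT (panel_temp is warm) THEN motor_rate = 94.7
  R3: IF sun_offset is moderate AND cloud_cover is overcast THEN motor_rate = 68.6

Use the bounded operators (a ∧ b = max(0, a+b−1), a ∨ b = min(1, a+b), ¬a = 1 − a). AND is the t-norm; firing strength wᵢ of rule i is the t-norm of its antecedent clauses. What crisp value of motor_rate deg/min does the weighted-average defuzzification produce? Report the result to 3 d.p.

61.331

R1 (z=46.0): clear=0.53, large=0.94; AND[max(0, a+b−1)] → w = 0.47
R2 (z=94.7): overcast=0.94, ¬warm=1−0.87=0.13; AND[max(0, a+b−1)] → w = 0.07
R3 (z=68.6): moderate=0.73, overcast=0.94; AND[max(0, a+b−1)] → w = 0.67
Weighted average = (0.47·46.0 + 0.07·94.7 + 0.67·68.6) / (0.47 + 0.07 + 0.67)
  = 74.2110 / 1.2100 = 61.331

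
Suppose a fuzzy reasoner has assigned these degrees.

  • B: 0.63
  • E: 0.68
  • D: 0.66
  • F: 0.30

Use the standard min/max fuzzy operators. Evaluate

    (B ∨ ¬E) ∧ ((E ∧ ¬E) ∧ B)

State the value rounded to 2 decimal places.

0.32

¬E = 1 − 0.68 = 0.32
B ∨ ¬E = max(a, b) on (0.63, 0.32) = 0.63
¬E = 1 − 0.68 = 0.32
E ∧ ¬E = min(a, b) on (0.68, 0.32) = 0.32
(E ∧ ¬E) ∧ B = min(a, b) on (0.32, 0.63) = 0.32
(B ∨ ¬E) ∧ ((E ∧ ¬E) ∧ B) = min(a, b) on (0.63, 0.32) = 0.32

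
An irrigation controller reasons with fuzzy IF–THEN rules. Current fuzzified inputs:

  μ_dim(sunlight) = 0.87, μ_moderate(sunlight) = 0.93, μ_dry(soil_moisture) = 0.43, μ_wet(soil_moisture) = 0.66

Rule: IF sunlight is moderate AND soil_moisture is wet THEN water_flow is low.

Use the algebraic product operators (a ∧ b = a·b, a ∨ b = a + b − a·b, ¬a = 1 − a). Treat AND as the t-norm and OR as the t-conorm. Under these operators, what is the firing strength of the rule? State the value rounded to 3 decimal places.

firing strength: moderate=0.93, wet=0.66; AND[a·b] → w = 0.6138

0.614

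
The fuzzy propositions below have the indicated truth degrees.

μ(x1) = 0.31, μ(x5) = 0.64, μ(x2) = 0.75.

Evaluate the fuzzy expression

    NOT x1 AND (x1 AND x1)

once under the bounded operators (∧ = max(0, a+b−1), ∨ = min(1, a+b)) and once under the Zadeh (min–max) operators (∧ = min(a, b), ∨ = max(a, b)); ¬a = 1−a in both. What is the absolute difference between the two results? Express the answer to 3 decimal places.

0.310

Under bounded:
  NOT x1 = 1 − 0.31 = 0.69
  x1 AND x1 = max(0, a+b−1) on (0.31, 0.31) = 0.00
  NOT x1 AND (x1 AND x1) = max(0, a+b−1) on (0.69, 0.00) = 0.00
  → value = 0.0000
Under Zadeh (min–max):
  NOT x1 = 1 − 0.31 = 0.69
  x1 AND x1 = min(a, b) on (0.31, 0.31) = 0.31
  NOT x1 AND (x1 AND x1) = min(a, b) on (0.69, 0.31) = 0.31
  → value = 0.3100
|0.0000 − 0.3100| = 0.310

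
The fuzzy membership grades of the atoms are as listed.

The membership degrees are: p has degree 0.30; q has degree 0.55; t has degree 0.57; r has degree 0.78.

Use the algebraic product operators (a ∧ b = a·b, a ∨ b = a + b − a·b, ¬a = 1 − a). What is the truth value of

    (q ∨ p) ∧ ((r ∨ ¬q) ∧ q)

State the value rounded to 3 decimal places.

0.331

q ∨ p = a + b − a·b on (0.5500, 0.3000) = 0.6850
¬q = 1 − 0.5500 = 0.4500
r ∨ ¬q = a + b − a·b on (0.7800, 0.4500) = 0.8790
(r ∨ ¬q) ∧ q = a·b on (0.8790, 0.5500) = 0.4835
(q ∨ p) ∧ ((r ∨ ¬q) ∧ q) = a·b on (0.6850, 0.4835) = 0.3312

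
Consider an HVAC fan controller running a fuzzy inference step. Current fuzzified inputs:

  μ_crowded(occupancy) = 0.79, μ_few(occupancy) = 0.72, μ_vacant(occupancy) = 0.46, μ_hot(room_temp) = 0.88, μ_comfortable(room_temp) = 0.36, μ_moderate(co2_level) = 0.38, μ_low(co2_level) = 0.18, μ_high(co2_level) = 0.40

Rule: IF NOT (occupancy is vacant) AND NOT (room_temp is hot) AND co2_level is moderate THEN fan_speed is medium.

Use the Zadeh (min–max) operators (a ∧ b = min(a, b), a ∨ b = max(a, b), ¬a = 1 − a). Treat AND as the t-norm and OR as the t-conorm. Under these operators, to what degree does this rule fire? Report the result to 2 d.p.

0.12

firing strength: ¬vacant=1−0.46=0.54, ¬hot=1−0.88=0.12, moderate=0.38; AND[min(a, b)] → w = 0.12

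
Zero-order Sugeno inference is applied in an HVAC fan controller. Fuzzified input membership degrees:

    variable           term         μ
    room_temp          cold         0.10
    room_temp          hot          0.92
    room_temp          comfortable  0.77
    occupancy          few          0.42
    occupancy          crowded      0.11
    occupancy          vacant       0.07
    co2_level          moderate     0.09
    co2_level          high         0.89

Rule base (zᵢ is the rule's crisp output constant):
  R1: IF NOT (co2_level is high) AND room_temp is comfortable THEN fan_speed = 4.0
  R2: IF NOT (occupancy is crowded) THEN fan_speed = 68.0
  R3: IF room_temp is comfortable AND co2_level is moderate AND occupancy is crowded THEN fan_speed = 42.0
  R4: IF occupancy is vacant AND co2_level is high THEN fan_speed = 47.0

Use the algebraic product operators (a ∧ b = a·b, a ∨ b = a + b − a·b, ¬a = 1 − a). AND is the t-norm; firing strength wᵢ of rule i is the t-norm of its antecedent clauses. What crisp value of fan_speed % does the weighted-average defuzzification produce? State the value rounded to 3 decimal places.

61.369

R1 (z=4.0): ¬high=1−0.89=0.11, comfortable=0.77; AND[a·b] → w = 0.0847
R2 (z=68.0): ¬crowded=1−0.11=0.89 → w = 0.8900
R3 (z=42.0): comfortable=0.77, moderate=0.09, crowded=0.11; AND[a·b] → w = 0.0076
R4 (z=47.0): vacant=0.07, high=0.89; AND[a·b] → w = 0.0623
Weighted average = (0.0847·4.0 + 0.8900·68.0 + 0.0076·42.0 + 0.0623·47.0) / (0.0847 + 0.8900 + 0.0076 + 0.0623)
  = 64.1071 / 1.0446 = 61.369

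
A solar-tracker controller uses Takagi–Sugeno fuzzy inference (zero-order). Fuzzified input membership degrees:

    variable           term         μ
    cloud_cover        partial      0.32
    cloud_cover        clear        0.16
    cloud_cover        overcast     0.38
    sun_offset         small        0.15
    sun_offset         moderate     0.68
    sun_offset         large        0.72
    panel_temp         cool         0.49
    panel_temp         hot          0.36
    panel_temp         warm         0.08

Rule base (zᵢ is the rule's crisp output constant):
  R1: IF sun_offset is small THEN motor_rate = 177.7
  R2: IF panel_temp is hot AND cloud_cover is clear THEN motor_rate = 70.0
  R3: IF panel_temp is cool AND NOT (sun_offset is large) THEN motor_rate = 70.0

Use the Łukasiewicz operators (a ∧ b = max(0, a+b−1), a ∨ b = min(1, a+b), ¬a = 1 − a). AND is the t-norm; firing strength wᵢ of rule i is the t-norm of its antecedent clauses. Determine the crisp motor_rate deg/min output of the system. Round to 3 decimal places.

177.700

R1 (z=177.7): small=0.15 → w = 0.15
R2 (z=70.0): hot=0.36, clear=0.16; AND[max(0, a+b−1)] → w = 0.00
R3 (z=70.0): cool=0.49, ¬large=1−0.72=0.28; AND[max(0, a+b−1)] → w = 0.00
Weighted average = (0.15·177.7 + 0.00·70.0 + 0.00·70.0) / (0.15 + 0.00 + 0.00)
  = 26.6550 / 0.1500 = 177.700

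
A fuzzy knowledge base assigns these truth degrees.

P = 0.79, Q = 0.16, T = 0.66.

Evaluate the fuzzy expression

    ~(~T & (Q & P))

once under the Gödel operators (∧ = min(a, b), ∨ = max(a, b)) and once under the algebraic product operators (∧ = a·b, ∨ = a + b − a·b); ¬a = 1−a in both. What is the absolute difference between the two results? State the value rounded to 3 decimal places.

0.117

Under Gödel:
  ~T = 1 − 0.66 = 0.34
  Q & P = min(a, b) on (0.16, 0.79) = 0.16
  ~T & (Q & P) = min(a, b) on (0.34, 0.16) = 0.16
  ~(~T & (Q & P)) = 1 − 0.16 = 0.84
  → value = 0.8400
Under algebraic product:
  ~T = 1 − 0.6600 = 0.3400
  Q & P = a·b on (0.1600, 0.7900) = 0.1264
  ~T & (Q & P) = a·b on (0.3400, 0.1264) = 0.0430
  ~(~T & (Q & P)) = 1 − 0.0430 = 0.9570
  → value = 0.9570
|0.8400 − 0.9570| = 0.117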